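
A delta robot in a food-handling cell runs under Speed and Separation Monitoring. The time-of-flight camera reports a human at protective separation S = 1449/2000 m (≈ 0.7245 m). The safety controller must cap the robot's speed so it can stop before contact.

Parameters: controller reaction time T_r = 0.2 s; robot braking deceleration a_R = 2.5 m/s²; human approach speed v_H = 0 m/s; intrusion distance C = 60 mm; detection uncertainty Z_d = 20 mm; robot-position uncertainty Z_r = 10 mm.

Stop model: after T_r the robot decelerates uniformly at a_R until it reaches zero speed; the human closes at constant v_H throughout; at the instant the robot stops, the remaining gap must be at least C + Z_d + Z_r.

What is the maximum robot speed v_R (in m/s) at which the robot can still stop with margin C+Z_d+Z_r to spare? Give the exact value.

v_R_max = 27/20 m/s = 1.3500 m/s

quadratic (1/5)·v² + (1/5)·v + (-1269/2000) = 0
  disc = (1/5)² − 4·(1/5)·(-1269/2000) = 1369/2500 ; √disc = 37/50
  v_R = (−(1/5) + 37/50) / (2·(1/5)) = 27/20 m/s
check:
T_s = v_R/a_R = (27/20)/(5/2) = 0.5400 s
robot covers v_R·T_r = 1.3500·0.2000 = 0.2700 m before braking
robot covers 1.3500·0.5400 − ½·2.5000·0.5400² = 0.3645 m while stopping
human over T_r+T_s: 0.0000·(0.2000+0.5400) = 0.0000 m
margins: 0.0600+0.0200+0.0100 = 0.0900 m
sum ≈ 0.2700+0.3645+0.0000+0.0900 ≈ 0.7245 m = S ✓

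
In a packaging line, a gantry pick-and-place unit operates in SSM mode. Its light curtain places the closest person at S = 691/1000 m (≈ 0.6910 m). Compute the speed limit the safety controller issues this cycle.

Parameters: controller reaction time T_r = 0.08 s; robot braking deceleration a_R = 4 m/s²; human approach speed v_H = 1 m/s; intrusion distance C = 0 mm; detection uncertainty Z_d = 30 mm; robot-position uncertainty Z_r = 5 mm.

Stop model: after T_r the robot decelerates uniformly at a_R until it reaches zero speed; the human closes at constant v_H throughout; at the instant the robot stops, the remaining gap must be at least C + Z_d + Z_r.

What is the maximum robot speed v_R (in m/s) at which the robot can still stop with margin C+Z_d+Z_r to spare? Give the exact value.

quadratic (1/8)·v² + (33/100)·v + (-72/125) = 0
  disc = (33/100)² − 4·(1/8)·(-72/125) = 3969/10000 ; √disc = 63/100
  v_R = (−(33/100) + 63/100) / (2·(1/8)) = 6/5 m/s
check:
braking lasts T_s = (6/5)/4 = 0.3000 s
reaction-phase robot travel = 1.2000·0.0800 = 0.0960 m
braking distance = 1.2000²/(2·4.0000) = 0.1800 m
person approaches 1.0000·(0.0800+0.3000) = 0.3800 m
C+Z_d+Z_r = 0.0000+0.0300+0.0050 = 0.0350 m
sum ≈ 0.0960+0.1800+0.3800+0.0350 ≈ 0.6910 m = S ✓

v_R_max = 6/5 m/s = 1.2000 m/s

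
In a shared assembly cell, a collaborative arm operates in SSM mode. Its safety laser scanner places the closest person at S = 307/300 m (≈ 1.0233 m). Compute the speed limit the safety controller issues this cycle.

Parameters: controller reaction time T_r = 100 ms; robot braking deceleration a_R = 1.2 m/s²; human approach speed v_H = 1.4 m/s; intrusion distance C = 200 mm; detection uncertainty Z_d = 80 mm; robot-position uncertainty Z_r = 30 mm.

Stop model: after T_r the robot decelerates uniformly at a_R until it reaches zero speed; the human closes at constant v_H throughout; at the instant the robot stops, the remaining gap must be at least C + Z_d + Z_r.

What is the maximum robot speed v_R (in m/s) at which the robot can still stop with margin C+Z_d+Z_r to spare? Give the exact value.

quadratic (5/12)·v² + (19/15)·v + (-43/75) = 0
  disc = (19/15)² − 4·(5/12)·(-43/75) = 64/25 ; √disc = 8/5
  v_R = (−(19/15) + 8/5) / (2·(5/12)) = 2/5 m/s
check:
braking lasts T_s = (2/5)/(6/5) = 0.3333 s
reaction-phase robot travel = 0.4000·0.1000 = 0.0400 m
robot covers 0.4000·0.3333 − ½·1.2000·0.3333² = 0.0667 m while stopping
human closes 1.4000·0.4333 = 0.6067 m
residual clearance needed = 0.2000+0.0800+0.0300 = 0.3100 m
sum ≈ 0.0400+0.0667+0.6067+0.3100 ≈ 1.0233 m = S ✓

v_R_max = 2/5 m/s = 0.4000 m/s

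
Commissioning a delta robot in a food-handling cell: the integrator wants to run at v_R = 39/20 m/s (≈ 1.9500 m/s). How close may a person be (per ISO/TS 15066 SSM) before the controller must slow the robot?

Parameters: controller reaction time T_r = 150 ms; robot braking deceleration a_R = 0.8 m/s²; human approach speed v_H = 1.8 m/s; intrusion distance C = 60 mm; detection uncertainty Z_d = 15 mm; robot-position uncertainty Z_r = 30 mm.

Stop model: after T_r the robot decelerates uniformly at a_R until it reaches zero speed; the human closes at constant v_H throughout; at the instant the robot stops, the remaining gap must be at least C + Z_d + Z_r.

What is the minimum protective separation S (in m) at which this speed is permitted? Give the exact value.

S_min = 23781/3200 m = 7.4316 m

T_s = v_R/a_R = (39/20)/(4/5) = 2.4375 s
reaction-phase robot travel = 1.9500·0.1500 = 0.2925 m
braking distance = 1.9500²/(2·0.8000) = 2.3766 m
human closes 1.8000·2.5875 = 4.6575 m
margins: 0.0600+0.0150+0.0300 = 0.1050 m
S_min ≈ 0.2925+2.3766+4.6575+0.1050  ⇒  S_min = 23781/3200 m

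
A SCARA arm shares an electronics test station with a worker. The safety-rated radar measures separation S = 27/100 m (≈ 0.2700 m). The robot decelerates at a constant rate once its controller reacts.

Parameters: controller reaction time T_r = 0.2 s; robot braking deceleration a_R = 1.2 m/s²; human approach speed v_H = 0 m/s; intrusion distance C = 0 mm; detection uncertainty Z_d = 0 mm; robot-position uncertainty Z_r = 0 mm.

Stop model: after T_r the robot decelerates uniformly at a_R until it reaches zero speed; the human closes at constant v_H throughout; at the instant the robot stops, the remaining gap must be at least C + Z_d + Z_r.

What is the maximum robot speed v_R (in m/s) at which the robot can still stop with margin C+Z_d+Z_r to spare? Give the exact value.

collect terms ⇒ (5/12)·v_R² + (1/5)·v_R + (-27/100) = 0
  disc = (1/5)² − 4·(5/12)·(-27/100) = 49/100 ; √disc = 7/10
  v_R = (−(1/5) + 7/10) / (2·(5/12)) = 3/5 m/s
check:
stop time T_s = (3/5)/(6/5) = 0.5000 s
robot covers v_R·T_r = 0.6000·0.2000 = 0.1200 m before braking
braking distance = 0.6000²/(2·1.2000) = 0.1500 m
human over T_r+T_s: 0.0000·(0.2000+0.5000) = 0.0000 m
residual clearance needed = 0.0000+0.0000+0.0000 = 0.0000 m
sum ≈ 0.1200+0.1500+0.0000+0.0000 ≈ 0.2700 m = S ✓

v_R_max = 3/5 m/s = 0.6000 m/s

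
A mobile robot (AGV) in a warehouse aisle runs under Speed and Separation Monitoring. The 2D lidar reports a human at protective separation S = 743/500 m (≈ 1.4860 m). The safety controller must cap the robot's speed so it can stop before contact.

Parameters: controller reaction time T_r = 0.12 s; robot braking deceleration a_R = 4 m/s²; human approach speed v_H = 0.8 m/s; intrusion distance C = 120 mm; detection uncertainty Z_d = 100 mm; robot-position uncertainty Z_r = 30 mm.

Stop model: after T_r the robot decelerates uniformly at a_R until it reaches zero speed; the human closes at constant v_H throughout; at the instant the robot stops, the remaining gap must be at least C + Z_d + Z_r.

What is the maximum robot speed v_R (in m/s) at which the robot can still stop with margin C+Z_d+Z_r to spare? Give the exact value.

at the boundary: (1/8)·v² + (8/25)·v + (-57/50) = 0
  disc = (8/25)² − 4·(1/8)·(-57/50) = 1681/2500 ; √disc = 41/50
  v_R = (−(8/25) + 41/50) / (2·(1/8)) = 2 m/s
check:
T_s = v_R/a_R = 2/4 = 0.5000 s
robot in T_r: 2.0000·0.1200 = 0.2400 m
robot under decel: 2.0000²/(2·4.0000) = 0.5000 m
human closes 0.8000·0.6200 = 0.4960 m
margins: 0.1200+0.1000+0.0300 = 0.2500 m
sum ≈ 0.2400+0.5000+0.4960+0.2500 ≈ 1.4860 m = S ✓

v_R_max = 2 m/s = 2.0000 m/s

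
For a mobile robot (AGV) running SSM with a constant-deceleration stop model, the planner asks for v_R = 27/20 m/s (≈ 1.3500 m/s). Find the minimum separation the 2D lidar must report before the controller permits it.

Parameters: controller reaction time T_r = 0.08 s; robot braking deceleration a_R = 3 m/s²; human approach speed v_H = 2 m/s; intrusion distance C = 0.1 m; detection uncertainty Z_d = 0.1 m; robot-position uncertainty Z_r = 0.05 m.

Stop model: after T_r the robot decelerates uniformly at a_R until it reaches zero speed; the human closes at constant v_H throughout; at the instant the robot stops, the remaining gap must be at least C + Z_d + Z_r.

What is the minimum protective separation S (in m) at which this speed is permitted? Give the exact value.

S_min = 6887/4000 m = 1.7217 m

T_s = v_R/a_R = (27/20)/3 = 0.4500 s
robot in T_r: 1.3500·0.0800 = 0.1080 m
robot covers 1.3500·0.4500 − ½·3.0000·0.4500² = 0.3038 m while stopping
human closes 2.0000·0.5300 = 1.0600 m
margins: 0.1000+0.1000+0.0500 = 0.2500 m
S_min ≈ 0.1080+0.3038+1.0600+0.2500  ⇒  S_min = 6887/4000 m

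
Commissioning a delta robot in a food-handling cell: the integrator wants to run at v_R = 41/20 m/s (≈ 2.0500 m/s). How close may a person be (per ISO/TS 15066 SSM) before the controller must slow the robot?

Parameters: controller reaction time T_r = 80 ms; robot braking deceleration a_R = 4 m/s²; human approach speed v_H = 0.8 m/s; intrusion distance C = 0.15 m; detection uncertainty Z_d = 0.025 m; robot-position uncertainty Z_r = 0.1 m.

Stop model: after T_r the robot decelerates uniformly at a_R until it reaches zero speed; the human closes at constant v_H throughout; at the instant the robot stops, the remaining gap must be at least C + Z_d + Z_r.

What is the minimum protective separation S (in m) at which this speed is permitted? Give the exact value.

stop time T_s = (41/20)/4 = 0.5125 s
reaction-phase robot travel = 2.0500·0.0800 = 0.1640 m
braking distance = 2.0500²/(2·4.0000) = 0.5253 m
human over T_r+T_s: 0.8000·(0.0800+0.5125) = 0.4740 m
margins: 0.1500+0.0250+0.1000 = 0.2750 m
S_min ≈ 0.1640+0.5253+0.4740+0.2750  ⇒  S_min = 23013/16000 m

S_min = 23013/16000 m = 1.4383 m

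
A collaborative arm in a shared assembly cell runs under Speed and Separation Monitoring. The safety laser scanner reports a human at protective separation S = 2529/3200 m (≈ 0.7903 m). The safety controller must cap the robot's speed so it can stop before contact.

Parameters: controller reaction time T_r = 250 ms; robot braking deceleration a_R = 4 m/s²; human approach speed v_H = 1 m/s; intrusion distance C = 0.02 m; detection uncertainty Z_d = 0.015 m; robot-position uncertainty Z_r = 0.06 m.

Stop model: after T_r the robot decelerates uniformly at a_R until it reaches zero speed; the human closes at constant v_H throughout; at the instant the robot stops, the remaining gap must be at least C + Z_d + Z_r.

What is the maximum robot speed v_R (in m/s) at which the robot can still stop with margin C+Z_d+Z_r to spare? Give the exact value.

quadratic (1/8)·v² + (1/2)·v + (-57/128) = 0
  disc = (1/2)² − 4·(1/8)·(-57/128) = 121/256 ; √disc = 11/16
  v_R = (−(1/2) + 11/16) / (2·(1/8)) = 3/4 m/s
check:
stop time T_s = (3/4)/4 = 0.1875 s
robot in T_r: 0.7500·0.2500 = 0.1875 m
robot under decel: 0.7500²/(2·4.0000) = 0.0703 m
person approaches 1.0000·(0.2500+0.1875) = 0.4375 m
residual clearance needed = 0.0200+0.0150+0.0600 = 0.0950 m
sum ≈ 0.1875+0.0703+0.4375+0.0950 ≈ 0.7903 m = S ✓

v_R_max = 3/4 m/s = 0.7500 m/s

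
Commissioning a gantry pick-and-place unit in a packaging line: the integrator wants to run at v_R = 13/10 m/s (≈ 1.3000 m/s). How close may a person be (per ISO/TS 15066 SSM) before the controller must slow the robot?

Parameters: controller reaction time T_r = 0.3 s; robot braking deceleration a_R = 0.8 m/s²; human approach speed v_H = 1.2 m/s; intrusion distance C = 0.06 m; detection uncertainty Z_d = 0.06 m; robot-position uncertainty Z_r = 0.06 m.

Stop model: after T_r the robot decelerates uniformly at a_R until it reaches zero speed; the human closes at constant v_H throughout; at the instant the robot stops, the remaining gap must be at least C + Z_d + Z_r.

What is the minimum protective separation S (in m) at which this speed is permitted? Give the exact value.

S_min = 3149/800 m = 3.9362 m

braking lasts T_s = (13/10)/(4/5) = 1.6250 s
robot covers v_R·T_r = 1.3000·0.3000 = 0.3900 m before braking
robot under decel: 1.3000²/(2·0.8000) = 1.0562 m
human over T_r+T_s: 1.2000·(0.3000+1.6250) = 2.3100 m
residual clearance needed = 0.0600+0.0600+0.0600 = 0.1800 m
S_min ≈ 0.3900+1.0562+2.3100+0.1800  ⇒  S_min = 3149/800 m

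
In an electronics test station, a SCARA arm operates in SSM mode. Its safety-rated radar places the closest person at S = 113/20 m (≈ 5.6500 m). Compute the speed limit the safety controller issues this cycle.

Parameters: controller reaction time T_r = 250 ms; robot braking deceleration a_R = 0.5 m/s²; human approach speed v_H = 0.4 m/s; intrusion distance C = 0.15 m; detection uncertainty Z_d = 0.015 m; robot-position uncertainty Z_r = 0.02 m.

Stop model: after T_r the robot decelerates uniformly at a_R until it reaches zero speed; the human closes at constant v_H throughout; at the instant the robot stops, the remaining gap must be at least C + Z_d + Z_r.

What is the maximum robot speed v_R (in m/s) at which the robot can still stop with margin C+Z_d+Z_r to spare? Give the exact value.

v_R_max = 37/20 m/s = 1.8500 m/s

at the boundary: (1)·v² + (21/20)·v + (-1073/200) = 0
  disc = (21/20)² − 4·(1)·(-1073/200) = 361/16 ; √disc = 19/4
  v_R = (−(21/20) + 19/4) / (2·(1)) = 37/20 m/s
check:
braking lasts T_s = (37/20)/(1/2) = 3.7000 s
robot covers v_R·T_r = 1.8500·0.2500 = 0.4625 m before braking
robot covers 1.8500·3.7000 − ½·0.5000·3.7000² = 3.4225 m while stopping
human closes 0.4000·3.9500 = 1.5800 m
C+Z_d+Z_r = 0.1500+0.0150+0.0200 = 0.1850 m
sum ≈ 0.4625+3.4225+1.5800+0.1850 ≈ 5.6500 m = S ✓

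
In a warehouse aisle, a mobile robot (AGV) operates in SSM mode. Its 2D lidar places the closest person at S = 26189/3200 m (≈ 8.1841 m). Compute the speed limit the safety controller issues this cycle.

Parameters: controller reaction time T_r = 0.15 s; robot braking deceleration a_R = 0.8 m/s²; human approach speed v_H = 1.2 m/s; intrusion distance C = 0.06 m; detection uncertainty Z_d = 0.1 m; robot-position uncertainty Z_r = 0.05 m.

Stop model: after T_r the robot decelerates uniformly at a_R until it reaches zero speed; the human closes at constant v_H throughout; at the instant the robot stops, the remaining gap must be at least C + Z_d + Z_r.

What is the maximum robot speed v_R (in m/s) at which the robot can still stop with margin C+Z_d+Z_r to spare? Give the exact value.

v_R_max = 49/20 m/s = 2.4500 m/s

quadratic (5/8)·v² + (33/20)·v + (-24941/3200) = 0
  disc = (33/20)² − 4·(5/8)·(-24941/3200) = 142129/6400 ; √disc = 377/80
  v_R = (−(33/20) + 377/80) / (2·(5/8)) = 49/20 m/s
check:
T_s = v_R/a_R = (49/20)/(4/5) = 3.0625 s
robot in T_r: 2.4500·0.1500 = 0.3675 m
robot under decel: 2.4500²/(2·0.8000) = 3.7516 m
person approaches 1.2000·(0.1500+3.0625) = 3.8550 m
residual clearance needed = 0.0600+0.1000+0.0500 = 0.2100 m
sum ≈ 0.3675+3.7516+3.8550+0.2100 ≈ 8.1841 m = S ✓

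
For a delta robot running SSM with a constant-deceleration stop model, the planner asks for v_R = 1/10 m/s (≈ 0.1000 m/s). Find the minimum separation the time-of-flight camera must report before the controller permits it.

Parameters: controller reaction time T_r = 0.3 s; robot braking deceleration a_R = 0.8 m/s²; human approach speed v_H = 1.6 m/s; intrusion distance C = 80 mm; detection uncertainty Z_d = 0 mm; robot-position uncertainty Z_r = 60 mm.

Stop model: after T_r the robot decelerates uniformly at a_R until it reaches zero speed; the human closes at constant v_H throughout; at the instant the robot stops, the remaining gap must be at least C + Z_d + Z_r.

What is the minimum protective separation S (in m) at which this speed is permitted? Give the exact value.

T_s = v_R/a_R = (1/10)/(4/5) = 0.1250 s
reaction-phase robot travel = 0.1000·0.3000 = 0.0300 m
robot covers 0.1000·0.1250 − ½·0.8000·0.1250² = 0.0063 m while stopping
human over T_r+T_s: 1.6000·(0.3000+0.1250) = 0.6800 m
residual clearance needed = 0.0800+0.0000+0.0600 = 0.1400 m
S_min ≈ 0.0300+0.0063+0.6800+0.1400  ⇒  S_min = 137/160 m

S_min = 137/160 m = 0.8562 m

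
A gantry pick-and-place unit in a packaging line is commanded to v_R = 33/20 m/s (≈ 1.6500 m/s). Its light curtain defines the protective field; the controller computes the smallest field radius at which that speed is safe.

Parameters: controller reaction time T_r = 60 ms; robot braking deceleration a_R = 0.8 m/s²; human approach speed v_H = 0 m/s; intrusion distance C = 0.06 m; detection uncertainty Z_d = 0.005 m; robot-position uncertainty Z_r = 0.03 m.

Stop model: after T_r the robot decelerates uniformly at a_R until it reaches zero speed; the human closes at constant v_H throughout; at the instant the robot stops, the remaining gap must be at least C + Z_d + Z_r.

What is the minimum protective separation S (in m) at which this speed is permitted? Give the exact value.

braking lasts T_s = (33/20)/(4/5) = 2.0625 s
robot in T_r: 1.6500·0.0600 = 0.0990 m
robot under decel: 1.6500²/(2·0.8000) = 1.7016 m
human closes 0.0000·2.1225 = 0.0000 m
margins: 0.0600+0.0050+0.0300 = 0.0950 m
S_min ≈ 0.0990+1.7016+0.0000+0.0950  ⇒  S_min = 30329/16000 m

S_min = 30329/16000 m = 1.8956 m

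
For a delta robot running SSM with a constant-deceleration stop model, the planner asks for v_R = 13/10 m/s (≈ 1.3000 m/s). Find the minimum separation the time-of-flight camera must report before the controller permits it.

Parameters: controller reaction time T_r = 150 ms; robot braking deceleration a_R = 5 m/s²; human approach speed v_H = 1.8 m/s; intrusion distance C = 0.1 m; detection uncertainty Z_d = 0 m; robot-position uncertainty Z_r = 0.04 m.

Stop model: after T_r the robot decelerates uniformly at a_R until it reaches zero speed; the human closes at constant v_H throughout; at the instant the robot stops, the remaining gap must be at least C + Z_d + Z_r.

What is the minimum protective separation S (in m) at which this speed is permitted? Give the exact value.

S_min = 621/500 m = 1.2420 m

braking lasts T_s = (13/10)/5 = 0.2600 s
robot in T_r: 1.3000·0.1500 = 0.1950 m
robot under decel: 1.3000²/(2·5.0000) = 0.1690 m
person approaches 1.8000·(0.1500+0.2600) = 0.7380 m
residual clearance needed = 0.1000+0.0000+0.0400 = 0.1400 m
S_min ≈ 0.1950+0.1690+0.7380+0.1400  ⇒  S_min = 621/500 m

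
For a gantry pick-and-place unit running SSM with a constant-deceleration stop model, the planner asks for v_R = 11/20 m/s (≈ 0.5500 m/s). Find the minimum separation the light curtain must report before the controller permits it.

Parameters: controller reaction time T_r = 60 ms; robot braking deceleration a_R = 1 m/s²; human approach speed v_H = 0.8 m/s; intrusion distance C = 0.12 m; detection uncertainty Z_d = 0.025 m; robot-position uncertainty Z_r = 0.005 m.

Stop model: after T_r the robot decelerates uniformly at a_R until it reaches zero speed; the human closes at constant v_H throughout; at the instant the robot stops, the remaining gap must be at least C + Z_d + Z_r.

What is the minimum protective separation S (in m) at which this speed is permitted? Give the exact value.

S_min = 3289/4000 m = 0.8223 m

stop time T_s = (11/20)/1 = 0.5500 s
reaction-phase robot travel = 0.5500·0.0600 = 0.0330 m
braking distance = 0.5500²/(2·1.0000) = 0.1512 m
human closes 0.8000·0.6100 = 0.4880 m
margins: 0.1200+0.0250+0.0050 = 0.1500 m
S_min ≈ 0.0330+0.1512+0.4880+0.1500  ⇒  S_min = 3289/4000 m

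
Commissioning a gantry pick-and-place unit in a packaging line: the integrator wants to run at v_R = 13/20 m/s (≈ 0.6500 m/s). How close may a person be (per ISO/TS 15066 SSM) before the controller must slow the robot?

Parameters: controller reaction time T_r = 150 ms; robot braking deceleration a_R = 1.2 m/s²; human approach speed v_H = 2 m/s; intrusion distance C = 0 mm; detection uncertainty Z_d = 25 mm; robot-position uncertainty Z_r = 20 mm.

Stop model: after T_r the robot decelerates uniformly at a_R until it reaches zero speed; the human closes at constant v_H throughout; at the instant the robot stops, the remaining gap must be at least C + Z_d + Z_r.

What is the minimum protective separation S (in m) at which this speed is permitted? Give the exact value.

braking lasts T_s = (13/20)/(6/5) = 0.5417 s
robot covers v_R·T_r = 0.6500·0.1500 = 0.0975 m before braking
braking distance = 0.6500²/(2·1.2000) = 0.1760 m
human over T_r+T_s: 2.0000·(0.1500+0.5417) = 1.3833 m
margins: 0.0000+0.0250+0.0200 = 0.0450 m
S_min ≈ 0.0975+0.1760+1.3833+0.0450  ⇒  S_min = 2723/1600 m

S_min = 2723/1600 m = 1.7019 m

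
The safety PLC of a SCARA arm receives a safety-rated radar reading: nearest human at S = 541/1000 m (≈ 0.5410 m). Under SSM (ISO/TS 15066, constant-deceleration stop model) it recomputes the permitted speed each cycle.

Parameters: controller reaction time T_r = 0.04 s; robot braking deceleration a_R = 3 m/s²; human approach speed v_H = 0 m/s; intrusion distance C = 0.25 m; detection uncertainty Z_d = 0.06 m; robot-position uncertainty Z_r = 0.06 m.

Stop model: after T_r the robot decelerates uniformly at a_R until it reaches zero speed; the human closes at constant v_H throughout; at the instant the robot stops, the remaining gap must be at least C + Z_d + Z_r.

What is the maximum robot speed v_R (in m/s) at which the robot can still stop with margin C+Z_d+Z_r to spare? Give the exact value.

v_R_max = 9/10 m/s = 0.9000 m/s

at the boundary: (1/6)·v² + (1/25)·v + (-171/1000) = 0
  disc = (1/25)² − 4·(1/6)·(-171/1000) = 289/2500 ; √disc = 17/50
  v_R = (−(1/25) + 17/50) / (2·(1/6)) = 9/10 m/s
check:
T_s = v_R/a_R = (9/10)/3 = 0.3000 s
reaction-phase robot travel = 0.9000·0.0400 = 0.0360 m
robot under decel: 0.9000²/(2·3.0000) = 0.1350 m
human over T_r+T_s: 0.0000·(0.0400+0.3000) = 0.0000 m
residual clearance needed = 0.2500+0.0600+0.0600 = 0.3700 m
sum ≈ 0.0360+0.1350+0.0000+0.3700 ≈ 0.5410 m = S ✓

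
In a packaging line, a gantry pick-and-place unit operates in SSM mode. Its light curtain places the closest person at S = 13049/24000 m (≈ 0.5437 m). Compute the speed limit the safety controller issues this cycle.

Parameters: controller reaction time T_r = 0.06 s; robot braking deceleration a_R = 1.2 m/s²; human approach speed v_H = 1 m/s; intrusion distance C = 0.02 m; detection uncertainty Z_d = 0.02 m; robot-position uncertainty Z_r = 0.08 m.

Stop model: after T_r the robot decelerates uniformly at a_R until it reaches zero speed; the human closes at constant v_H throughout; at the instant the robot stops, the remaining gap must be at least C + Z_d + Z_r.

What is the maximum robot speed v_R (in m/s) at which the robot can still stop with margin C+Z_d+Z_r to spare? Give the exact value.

v_R_max = 7/20 m/s = 0.3500 m/s

at the boundary: (5/12)·v² + (67/75)·v + (-8729/24000) = 0
  disc = (67/75)² − 4·(5/12)·(-8729/24000) = 56169/40000 ; √disc = 237/200
  v_R = (−(67/75) + 237/200) / (2·(5/12)) = 7/20 m/s
check:
braking lasts T_s = (7/20)/(6/5) = 0.2917 s
robot in T_r: 0.3500·0.0600 = 0.0210 m
robot covers 0.3500·0.2917 − ½·1.2000·0.2917² = 0.0510 m while stopping
human over T_r+T_s: 1.0000·(0.0600+0.2917) = 0.3517 m
margins: 0.0200+0.0200+0.0800 = 0.1200 m
sum ≈ 0.0210+0.0510+0.3517+0.1200 ≈ 0.5437 m = S ✓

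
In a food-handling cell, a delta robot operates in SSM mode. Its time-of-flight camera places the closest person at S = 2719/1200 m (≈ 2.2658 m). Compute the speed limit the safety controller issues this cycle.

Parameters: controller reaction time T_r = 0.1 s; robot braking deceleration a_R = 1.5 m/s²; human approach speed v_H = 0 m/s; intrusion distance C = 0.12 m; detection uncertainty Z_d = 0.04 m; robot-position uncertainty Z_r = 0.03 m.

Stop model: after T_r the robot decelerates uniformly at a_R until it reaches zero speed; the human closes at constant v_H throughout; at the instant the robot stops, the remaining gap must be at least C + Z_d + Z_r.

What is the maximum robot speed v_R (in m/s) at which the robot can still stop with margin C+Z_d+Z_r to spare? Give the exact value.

v_R_max = 47/20 m/s = 2.3500 m/s

quadratic (1/3)·v² + (1/10)·v + (-2491/1200) = 0
  disc = (1/10)² − 4·(1/3)·(-2491/1200) = 25/9 ; √disc = 5/3
  v_R = (−(1/10) + 5/3) / (2·(1/3)) = 47/20 m/s
check:
T_s = v_R/a_R = (47/20)/(3/2) = 1.5667 s
robot covers v_R·T_r = 2.3500·0.1000 = 0.2350 m before braking
robot under decel: 2.3500²/(2·1.5000) = 1.8408 m
person approaches 0.0000·(0.1000+1.5667) = 0.0000 m
C+Z_d+Z_r = 0.1200+0.0400+0.0300 = 0.1900 m
sum ≈ 0.2350+1.8408+0.0000+0.1900 ≈ 2.2658 m = S ✓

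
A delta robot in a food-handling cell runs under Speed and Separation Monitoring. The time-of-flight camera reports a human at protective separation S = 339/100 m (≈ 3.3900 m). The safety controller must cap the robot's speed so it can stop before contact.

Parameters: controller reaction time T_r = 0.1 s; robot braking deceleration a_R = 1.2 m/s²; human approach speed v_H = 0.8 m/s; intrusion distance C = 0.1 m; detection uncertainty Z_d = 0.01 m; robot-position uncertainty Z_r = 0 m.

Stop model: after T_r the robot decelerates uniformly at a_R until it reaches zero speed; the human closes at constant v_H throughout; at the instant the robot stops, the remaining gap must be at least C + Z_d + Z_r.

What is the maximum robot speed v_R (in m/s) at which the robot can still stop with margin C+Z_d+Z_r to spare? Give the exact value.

v_R_max = 2 m/s = 2.0000 m/s

collect terms ⇒ (5/12)·v_R² + (23/30)·v_R + (-16/5) = 0
  disc = (23/30)² − 4·(5/12)·(-16/5) = 5329/900 ; √disc = 73/30
  v_R = (−(23/30) + 73/30) / (2·(5/12)) = 2 m/s
check:
stop time T_s = 2/(6/5) = 1.6667 s
robot in T_r: 2.0000·0.1000 = 0.2000 m
braking distance = 2.0000²/(2·1.2000) = 1.6667 m
person approaches 0.8000·(0.1000+1.6667) = 1.4133 m
residual clearance needed = 0.1000+0.0100+0.0000 = 0.1100 m
sum ≈ 0.2000+1.6667+1.4133+0.1100 ≈ 3.3900 m = S ✓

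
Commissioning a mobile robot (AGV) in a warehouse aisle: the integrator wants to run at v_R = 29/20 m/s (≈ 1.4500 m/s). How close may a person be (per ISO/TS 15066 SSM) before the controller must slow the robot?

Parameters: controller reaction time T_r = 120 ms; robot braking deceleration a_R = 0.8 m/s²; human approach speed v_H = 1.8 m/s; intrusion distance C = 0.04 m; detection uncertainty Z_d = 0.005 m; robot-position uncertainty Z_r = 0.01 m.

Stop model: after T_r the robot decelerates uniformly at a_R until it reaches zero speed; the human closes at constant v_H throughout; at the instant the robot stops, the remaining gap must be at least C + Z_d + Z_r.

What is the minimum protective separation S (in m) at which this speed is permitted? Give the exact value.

S_min = 16069/3200 m = 5.0216 m

T_s = v_R/a_R = (29/20)/(4/5) = 1.8125 s
robot covers v_R·T_r = 1.4500·0.1200 = 0.1740 m before braking
braking distance = 1.4500²/(2·0.8000) = 1.3141 m
human over T_r+T_s: 1.8000·(0.1200+1.8125) = 3.4785 m
residual clearance needed = 0.0400+0.0050+0.0100 = 0.0550 m
S_min ≈ 0.1740+1.3141+3.4785+0.0550  ⇒  S_min = 16069/3200 m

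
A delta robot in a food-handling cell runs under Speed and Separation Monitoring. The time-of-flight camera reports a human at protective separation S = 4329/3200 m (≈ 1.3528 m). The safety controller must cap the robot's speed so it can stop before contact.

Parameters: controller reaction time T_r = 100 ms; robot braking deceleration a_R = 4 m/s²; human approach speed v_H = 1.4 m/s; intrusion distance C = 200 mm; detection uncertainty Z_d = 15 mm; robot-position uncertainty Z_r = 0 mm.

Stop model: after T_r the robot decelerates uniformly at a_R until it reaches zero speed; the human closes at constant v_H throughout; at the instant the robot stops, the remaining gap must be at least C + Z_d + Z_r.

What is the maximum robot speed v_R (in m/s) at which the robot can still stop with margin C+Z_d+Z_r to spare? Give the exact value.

quadratic (1/8)·v² + (9/20)·v + (-3193/3200) = 0
  disc = (9/20)² − 4·(1/8)·(-3193/3200) = 4489/6400 ; √disc = 67/80
  v_R = (−(9/20) + 67/80) / (2·(1/8)) = 31/20 m/s
check:
stop time T_s = (31/20)/4 = 0.3875 s
robot in T_r: 1.5500·0.1000 = 0.1550 m
robot under decel: 1.5500²/(2·4.0000) = 0.3003 m
person approaches 1.4000·(0.1000+0.3875) = 0.6825 m
margins: 0.2000+0.0150+0.0000 = 0.2150 m
sum ≈ 0.1550+0.3003+0.6825+0.2150 ≈ 1.3528 m = S ✓

v_R_max = 31/20 m/s = 1.5500 m/s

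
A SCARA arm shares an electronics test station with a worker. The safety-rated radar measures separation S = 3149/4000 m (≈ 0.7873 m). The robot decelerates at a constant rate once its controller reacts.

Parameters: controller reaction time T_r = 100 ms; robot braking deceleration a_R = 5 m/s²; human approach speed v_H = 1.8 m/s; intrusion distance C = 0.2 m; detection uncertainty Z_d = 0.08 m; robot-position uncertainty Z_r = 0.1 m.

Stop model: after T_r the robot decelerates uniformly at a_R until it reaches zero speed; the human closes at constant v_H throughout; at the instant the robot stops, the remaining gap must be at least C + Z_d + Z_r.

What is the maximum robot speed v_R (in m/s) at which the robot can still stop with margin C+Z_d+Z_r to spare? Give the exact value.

v_R_max = 9/20 m/s = 0.4500 m/s

collect terms ⇒ (1/10)·v_R² + (23/50)·v_R + (-909/4000) = 0
  disc = (23/50)² − 4·(1/10)·(-909/4000) = 121/400 ; √disc = 11/20
  v_R = (−(23/50) + 11/20) / (2·(1/10)) = 9/20 m/s
check:
stop time T_s = (9/20)/5 = 0.0900 s
robot covers v_R·T_r = 0.4500·0.1000 = 0.0450 m before braking
robot covers 0.4500·0.0900 − ½·5.0000·0.0900² = 0.0203 m while stopping
person approaches 1.8000·(0.1000+0.0900) = 0.3420 m
margins: 0.2000+0.0800+0.1000 = 0.3800 m
sum ≈ 0.0450+0.0203+0.3420+0.3800 ≈ 0.7873 m = S ✓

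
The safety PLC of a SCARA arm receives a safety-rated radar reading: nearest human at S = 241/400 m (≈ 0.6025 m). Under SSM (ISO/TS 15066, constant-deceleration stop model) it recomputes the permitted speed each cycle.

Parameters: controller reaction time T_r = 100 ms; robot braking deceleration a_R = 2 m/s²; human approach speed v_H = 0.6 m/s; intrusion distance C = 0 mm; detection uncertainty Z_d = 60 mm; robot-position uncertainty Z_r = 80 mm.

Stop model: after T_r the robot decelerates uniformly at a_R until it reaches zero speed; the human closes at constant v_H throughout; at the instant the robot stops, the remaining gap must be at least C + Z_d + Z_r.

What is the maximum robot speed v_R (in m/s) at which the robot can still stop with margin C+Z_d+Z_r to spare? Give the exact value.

v_R_max = 7/10 m/s = 0.7000 m/s

at the boundary: (1/4)·v² + (2/5)·v + (-161/400) = 0
  disc = (2/5)² − 4·(1/4)·(-161/400) = 9/16 ; √disc = 3/4
  v_R = (−(2/5) + 3/4) / (2·(1/4)) = 7/10 m/s
check:
braking lasts T_s = (7/10)/2 = 0.3500 s
reaction-phase robot travel = 0.7000·0.1000 = 0.0700 m
braking distance = 0.7000²/(2·2.0000) = 0.1225 m
person approaches 0.6000·(0.1000+0.3500) = 0.2700 m
margins: 0.0000+0.0600+0.0800 = 0.1400 m
sum ≈ 0.0700+0.1225+0.2700+0.1400 ≈ 0.6025 m = S ✓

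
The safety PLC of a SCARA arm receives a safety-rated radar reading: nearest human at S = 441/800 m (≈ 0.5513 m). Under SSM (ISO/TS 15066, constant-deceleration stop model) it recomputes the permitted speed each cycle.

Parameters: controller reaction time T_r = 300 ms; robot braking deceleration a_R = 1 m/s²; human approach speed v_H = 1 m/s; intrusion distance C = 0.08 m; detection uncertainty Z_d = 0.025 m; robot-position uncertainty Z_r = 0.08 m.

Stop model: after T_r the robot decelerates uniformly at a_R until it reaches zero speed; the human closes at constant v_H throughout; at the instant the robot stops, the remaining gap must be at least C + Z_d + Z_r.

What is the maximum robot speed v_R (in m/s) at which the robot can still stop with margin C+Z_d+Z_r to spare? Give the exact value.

quadratic (1/2)·v² + (13/10)·v + (-53/800) = 0
  disc = (13/10)² − 4·(1/2)·(-53/800) = 729/400 ; √disc = 27/20
  v_R = (−(13/10) + 27/20) / (2·(1/2)) = 1/20 m/s
check:
T_s = v_R/a_R = (1/20)/1 = 0.0500 s
robot covers v_R·T_r = 0.0500·0.3000 = 0.0150 m before braking
robot under decel: 0.0500²/(2·1.0000) = 0.0013 m
human closes 1.0000·0.3500 = 0.3500 m
margins: 0.0800+0.0250+0.0800 = 0.1850 m
sum ≈ 0.0150+0.0013+0.3500+0.1850 ≈ 0.5513 m = S ✓

v_R_max = 1/20 m/s = 0.0500 m/s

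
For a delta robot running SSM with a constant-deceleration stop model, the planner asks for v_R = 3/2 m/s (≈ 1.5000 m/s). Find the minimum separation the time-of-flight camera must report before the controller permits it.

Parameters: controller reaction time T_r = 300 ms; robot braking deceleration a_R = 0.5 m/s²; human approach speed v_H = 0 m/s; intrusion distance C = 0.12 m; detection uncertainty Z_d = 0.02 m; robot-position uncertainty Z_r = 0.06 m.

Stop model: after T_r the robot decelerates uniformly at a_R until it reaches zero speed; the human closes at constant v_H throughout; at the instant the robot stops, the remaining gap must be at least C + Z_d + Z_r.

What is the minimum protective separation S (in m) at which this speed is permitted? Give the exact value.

S_min = 29/10 m = 2.9000 m

braking lasts T_s = (3/2)/(1/2) = 3.0000 s
robot in T_r: 1.5000·0.3000 = 0.4500 m
robot covers 1.5000·3.0000 − ½·0.5000·3.0000² = 2.2500 m while stopping
person approaches 0.0000·(0.3000+3.0000) = 0.0000 m
C+Z_d+Z_r = 0.1200+0.0200+0.0600 = 0.2000 m
S_min ≈ 0.4500+2.2500+0.0000+0.2000  ⇒  S_min = 29/10 m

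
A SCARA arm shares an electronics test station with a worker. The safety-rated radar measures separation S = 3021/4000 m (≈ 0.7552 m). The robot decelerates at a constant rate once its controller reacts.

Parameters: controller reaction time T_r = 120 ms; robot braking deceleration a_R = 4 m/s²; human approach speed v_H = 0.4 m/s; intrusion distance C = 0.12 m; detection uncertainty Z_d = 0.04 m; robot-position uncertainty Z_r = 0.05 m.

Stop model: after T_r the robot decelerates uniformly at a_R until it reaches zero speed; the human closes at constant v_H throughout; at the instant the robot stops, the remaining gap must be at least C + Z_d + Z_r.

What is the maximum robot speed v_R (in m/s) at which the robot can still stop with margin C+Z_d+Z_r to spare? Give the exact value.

collect terms ⇒ (1/8)·v_R² + (11/50)·v_R + (-1989/4000) = 0
  disc = (11/50)² − 4·(1/8)·(-1989/4000) = 11881/40000 ; √disc = 109/200
  v_R = (−(11/50) + 109/200) / (2·(1/8)) = 13/10 m/s
check:
stop time T_s = (13/10)/4 = 0.3250 s
robot in T_r: 1.3000·0.1200 = 0.1560 m
robot covers 1.3000·0.3250 − ½·4.0000·0.3250² = 0.2112 m while stopping
person approaches 0.4000·(0.1200+0.3250) = 0.1780 m
residual clearance needed = 0.1200+0.0400+0.0500 = 0.2100 m
sum ≈ 0.1560+0.2112+0.1780+0.2100 ≈ 0.7552 m = S ✓

v_R_max = 13/10 m/s = 1.3000 m/s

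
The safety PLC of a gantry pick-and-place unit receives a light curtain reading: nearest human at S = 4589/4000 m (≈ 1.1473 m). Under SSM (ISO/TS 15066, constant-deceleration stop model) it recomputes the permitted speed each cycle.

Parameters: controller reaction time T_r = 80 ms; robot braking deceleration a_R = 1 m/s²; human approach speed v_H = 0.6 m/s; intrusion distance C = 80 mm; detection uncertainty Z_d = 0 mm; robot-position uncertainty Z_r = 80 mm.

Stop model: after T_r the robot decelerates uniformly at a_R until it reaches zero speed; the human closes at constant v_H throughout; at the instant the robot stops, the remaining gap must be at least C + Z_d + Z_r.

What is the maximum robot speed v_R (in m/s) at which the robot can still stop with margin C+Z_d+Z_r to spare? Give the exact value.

quadratic (1/2)·v² + (17/25)·v + (-3757/4000) = 0
  disc = (17/25)² − 4·(1/2)·(-3757/4000) = 23409/10000 ; √disc = 153/100
  v_R = (−(17/25) + 153/100) / (2·(1/2)) = 17/20 m/s
check:
stop time T_s = (17/20)/1 = 0.8500 s
reaction-phase robot travel = 0.8500·0.0800 = 0.0680 m
robot covers 0.8500·0.8500 − ½·1.0000·0.8500² = 0.3613 m while stopping
human over T_r+T_s: 0.6000·(0.0800+0.8500) = 0.5580 m
C+Z_d+Z_r = 0.0800+0.0000+0.0800 = 0.1600 m
sum ≈ 0.0680+0.3613+0.5580+0.1600 ≈ 1.1473 m = S ✓

v_R_max = 17/20 m/s = 0.8500 m/s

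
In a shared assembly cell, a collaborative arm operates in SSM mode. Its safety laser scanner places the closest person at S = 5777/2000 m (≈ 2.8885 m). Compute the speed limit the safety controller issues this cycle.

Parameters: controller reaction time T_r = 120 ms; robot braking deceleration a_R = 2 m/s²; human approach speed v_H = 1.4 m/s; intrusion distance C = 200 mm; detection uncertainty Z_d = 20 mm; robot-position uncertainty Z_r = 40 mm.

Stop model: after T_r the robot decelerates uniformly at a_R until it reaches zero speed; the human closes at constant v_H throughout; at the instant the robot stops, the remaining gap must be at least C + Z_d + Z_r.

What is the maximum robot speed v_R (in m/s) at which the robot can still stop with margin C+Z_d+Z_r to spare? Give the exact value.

v_R_max = 19/10 m/s = 1.9000 m/s

quadratic (1/4)·v² + (41/50)·v + (-4921/2000) = 0
  disc = (41/50)² − 4·(1/4)·(-4921/2000) = 31329/10000 ; √disc = 177/100
  v_R = (−(41/50) + 177/100) / (2·(1/4)) = 19/10 m/s
check:
T_s = v_R/a_R = (19/10)/2 = 0.9500 s
robot in T_r: 1.9000·0.1200 = 0.2280 m
braking distance = 1.9000²/(2·2.0000) = 0.9025 m
human over T_r+T_s: 1.4000·(0.1200+0.9500) = 1.4980 m
C+Z_d+Z_r = 0.2000+0.0200+0.0400 = 0.2600 m
sum ≈ 0.2280+0.9025+1.4980+0.2600 ≈ 2.8885 m = S ✓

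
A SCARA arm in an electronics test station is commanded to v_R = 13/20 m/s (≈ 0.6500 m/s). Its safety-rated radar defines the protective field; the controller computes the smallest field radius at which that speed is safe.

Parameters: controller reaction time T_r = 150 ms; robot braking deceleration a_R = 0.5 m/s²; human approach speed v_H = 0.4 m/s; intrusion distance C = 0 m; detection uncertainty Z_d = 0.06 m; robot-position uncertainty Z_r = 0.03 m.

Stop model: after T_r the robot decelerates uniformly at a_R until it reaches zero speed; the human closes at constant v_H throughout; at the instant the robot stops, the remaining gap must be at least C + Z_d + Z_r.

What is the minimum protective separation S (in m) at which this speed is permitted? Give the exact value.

stop time T_s = (13/20)/(1/2) = 1.3000 s
robot covers v_R·T_r = 0.6500·0.1500 = 0.0975 m before braking
braking distance = 0.6500²/(2·0.5000) = 0.4225 m
human closes 0.4000·1.4500 = 0.5800 m
residual clearance needed = 0.0000+0.0600+0.0300 = 0.0900 m
S_min ≈ 0.0975+0.4225+0.5800+0.0900  ⇒  S_min = 119/100 m

S_min = 119/100 m = 1.1900 m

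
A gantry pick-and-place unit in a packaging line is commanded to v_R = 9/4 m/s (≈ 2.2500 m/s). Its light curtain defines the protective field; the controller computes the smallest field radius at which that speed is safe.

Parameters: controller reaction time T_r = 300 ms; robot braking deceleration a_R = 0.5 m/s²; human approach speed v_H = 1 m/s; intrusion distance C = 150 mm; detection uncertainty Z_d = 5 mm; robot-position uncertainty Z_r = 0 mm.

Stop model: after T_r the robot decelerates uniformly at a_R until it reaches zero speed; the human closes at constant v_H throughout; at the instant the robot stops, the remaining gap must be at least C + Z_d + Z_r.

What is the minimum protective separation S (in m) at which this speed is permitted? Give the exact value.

S_min = 4277/400 m = 10.6925 m

T_s = v_R/a_R = (9/4)/(1/2) = 4.5000 s
reaction-phase robot travel = 2.2500·0.3000 = 0.6750 m
braking distance = 2.2500²/(2·0.5000) = 5.0625 m
person approaches 1.0000·(0.3000+4.5000) = 4.8000 m
C+Z_d+Z_r = 0.1500+0.0050+0.0000 = 0.1550 m
S_min ≈ 0.6750+5.0625+4.8000+0.1550  ⇒  S_min = 4277/400 m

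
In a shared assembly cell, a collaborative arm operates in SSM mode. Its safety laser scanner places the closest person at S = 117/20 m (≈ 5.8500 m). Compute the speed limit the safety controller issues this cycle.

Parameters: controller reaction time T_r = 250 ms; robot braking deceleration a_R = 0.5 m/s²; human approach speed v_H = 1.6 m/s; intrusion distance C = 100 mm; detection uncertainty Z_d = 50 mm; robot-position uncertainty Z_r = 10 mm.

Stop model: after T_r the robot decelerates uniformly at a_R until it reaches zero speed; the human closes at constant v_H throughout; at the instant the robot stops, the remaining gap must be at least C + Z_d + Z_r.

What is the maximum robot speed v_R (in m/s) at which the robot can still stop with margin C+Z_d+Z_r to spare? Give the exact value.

collect terms ⇒ (1)·v_R² + (69/20)·v_R + (-529/100) = 0
  disc = (69/20)² − 4·(1)·(-529/100) = 529/16 ; √disc = 23/4
  v_R = (−(69/20) + 23/4) / (2·(1)) = 23/20 m/s
check:
braking lasts T_s = (23/20)/(1/2) = 2.3000 s
robot in T_r: 1.1500·0.2500 = 0.2875 m
robot covers 1.1500·2.3000 − ½·0.5000·2.3000² = 1.3225 m while stopping
human over T_r+T_s: 1.6000·(0.2500+2.3000) = 4.0800 m
C+Z_d+Z_r = 0.1000+0.0500+0.0100 = 0.1600 m
sum ≈ 0.2875+1.3225+4.0800+0.1600 ≈ 5.8500 m = S ✓

v_R_max = 23/20 m/s = 1.1500 m/s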